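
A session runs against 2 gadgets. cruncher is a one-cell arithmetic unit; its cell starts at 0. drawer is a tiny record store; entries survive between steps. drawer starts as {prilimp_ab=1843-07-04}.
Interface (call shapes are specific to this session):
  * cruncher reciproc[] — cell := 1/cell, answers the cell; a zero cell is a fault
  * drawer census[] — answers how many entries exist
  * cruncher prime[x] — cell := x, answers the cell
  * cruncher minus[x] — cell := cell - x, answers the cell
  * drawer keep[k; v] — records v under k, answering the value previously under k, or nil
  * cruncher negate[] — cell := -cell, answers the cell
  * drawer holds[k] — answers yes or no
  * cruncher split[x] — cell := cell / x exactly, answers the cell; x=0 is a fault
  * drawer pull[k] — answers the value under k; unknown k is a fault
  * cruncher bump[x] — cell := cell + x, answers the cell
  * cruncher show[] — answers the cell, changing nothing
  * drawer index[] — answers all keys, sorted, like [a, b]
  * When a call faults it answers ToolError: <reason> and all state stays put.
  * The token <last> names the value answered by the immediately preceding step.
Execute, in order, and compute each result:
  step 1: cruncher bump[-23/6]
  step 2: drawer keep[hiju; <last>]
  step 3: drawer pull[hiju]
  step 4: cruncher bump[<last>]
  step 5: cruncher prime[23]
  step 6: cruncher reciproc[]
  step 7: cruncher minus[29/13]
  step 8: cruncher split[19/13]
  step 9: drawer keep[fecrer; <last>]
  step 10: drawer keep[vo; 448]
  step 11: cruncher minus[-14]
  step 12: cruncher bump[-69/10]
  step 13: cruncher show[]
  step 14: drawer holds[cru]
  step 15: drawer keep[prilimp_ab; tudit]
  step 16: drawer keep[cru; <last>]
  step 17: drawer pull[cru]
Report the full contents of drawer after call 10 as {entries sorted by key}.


! cruncher bump(-23/6) -> -23/6
! drawer keep(hiju, <last>) -> nil
! drawer pull(hiju) -> -23/6
! cruncher bump(<last>) -> -23/3
! cruncher prime(23) -> 23
! cruncher reciproc() -> 1/23
! cruncher minus(29/13) -> -654/299
! cruncher split(19/13) -> -654/437
! drawer keep(fecrer, <last>) -> nil
! drawer keep(vo, 448) -> nil
! cruncher minus(-14) -> 5464/437
! cruncher bump(-69/10) -> 24487/4370
! cruncher show() -> 24487/4370
! drawer holds(cru) -> no
! drawer keep(prilimp_ab, tudit) -> 1843-07-04
! drawer keep(cru, <last>) -> nil
! drawer pull(cru) -> 1843-07-04

Answer: {fecrer=-654/437, hiju=-23/6, prilimp_ab=1843-07-04, vo=448}


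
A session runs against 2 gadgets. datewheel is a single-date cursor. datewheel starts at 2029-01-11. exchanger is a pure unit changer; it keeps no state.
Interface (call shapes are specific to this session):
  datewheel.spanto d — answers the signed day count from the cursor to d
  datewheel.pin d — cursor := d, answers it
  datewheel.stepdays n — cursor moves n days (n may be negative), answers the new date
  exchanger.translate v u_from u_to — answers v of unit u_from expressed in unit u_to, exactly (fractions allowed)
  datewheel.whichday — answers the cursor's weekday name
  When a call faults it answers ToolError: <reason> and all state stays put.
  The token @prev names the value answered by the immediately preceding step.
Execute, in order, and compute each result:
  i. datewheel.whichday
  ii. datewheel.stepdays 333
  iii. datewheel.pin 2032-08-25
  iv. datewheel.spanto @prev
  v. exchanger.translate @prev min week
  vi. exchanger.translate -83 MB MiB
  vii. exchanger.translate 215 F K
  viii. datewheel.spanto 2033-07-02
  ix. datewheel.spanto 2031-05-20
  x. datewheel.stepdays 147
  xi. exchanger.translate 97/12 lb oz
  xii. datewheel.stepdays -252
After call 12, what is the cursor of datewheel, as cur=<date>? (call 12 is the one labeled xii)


Answer: cur=2032-05-12

Derivation:
% datewheel.whichday() ~> Thursday
% datewheel.stepdays(333) ~> 2029-12-10
% datewheel.pin(2032-08-25) ~> 2032-08-25
% datewheel.spanto(@prev) ~> 0
% exchanger.translate(@prev, min, week) ~> 0
% exchanger.translate(-83, MB, MiB) ~> -1296875/16384
% exchanger.translate(215, F, K) ~> 22489/60
% datewheel.spanto(2033-07-02) ~> 311
% datewheel.spanto(2031-05-20) ~> -463
% datewheel.stepdays(147) ~> 2033-01-19
% exchanger.translate(97/12, lb, oz) ~> 388/3
% datewheel.stepdays(-252) ~> 2032-05-12


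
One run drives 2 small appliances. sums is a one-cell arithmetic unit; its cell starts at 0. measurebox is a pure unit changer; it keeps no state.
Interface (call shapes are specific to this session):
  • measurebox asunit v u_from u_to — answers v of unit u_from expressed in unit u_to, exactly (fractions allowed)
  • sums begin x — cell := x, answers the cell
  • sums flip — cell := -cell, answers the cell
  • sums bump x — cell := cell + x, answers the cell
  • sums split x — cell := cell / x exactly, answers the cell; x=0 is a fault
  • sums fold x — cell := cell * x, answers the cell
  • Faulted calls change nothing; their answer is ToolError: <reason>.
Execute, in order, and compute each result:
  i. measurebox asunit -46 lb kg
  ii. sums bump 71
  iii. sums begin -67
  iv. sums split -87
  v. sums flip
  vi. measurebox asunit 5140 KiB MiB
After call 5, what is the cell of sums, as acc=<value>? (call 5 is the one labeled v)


-- 1. measurebox asunit(v→-46, u_from→lb, u_to→kg) ~> -1043262451/50000000
-- 2. sums bump(x→71) ~> 71
-- 3. sums begin(x→-67) ~> -67
-- 4. sums split(x→-87) ~> 67/87
-- 5. sums flip() ~> -67/87
-- 6. measurebox asunit(v→5140, u_from→KiB, u_to→MiB) ~> 1285/256

Answer: acc=-67/87


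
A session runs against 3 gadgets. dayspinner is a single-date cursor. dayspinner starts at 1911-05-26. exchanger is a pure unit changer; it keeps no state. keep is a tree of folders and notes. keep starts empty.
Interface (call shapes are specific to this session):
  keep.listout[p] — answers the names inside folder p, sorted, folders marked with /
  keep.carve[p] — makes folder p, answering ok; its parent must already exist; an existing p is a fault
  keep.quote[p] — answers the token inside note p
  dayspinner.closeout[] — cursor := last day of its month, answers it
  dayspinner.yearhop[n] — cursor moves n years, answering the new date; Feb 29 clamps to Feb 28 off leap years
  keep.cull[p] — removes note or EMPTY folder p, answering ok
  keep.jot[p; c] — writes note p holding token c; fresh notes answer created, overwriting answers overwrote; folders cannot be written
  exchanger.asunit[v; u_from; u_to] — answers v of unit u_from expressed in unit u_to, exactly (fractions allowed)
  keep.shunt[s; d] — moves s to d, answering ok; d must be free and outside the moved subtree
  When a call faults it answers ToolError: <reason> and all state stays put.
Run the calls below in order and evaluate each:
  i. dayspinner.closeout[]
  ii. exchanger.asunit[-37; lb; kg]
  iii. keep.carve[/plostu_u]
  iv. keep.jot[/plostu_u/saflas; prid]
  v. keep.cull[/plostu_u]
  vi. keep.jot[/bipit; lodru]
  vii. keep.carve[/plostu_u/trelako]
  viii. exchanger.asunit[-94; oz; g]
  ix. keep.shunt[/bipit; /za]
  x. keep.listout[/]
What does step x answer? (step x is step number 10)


Answer: [plostu_u/, za]

Derivation:
> closeout
= 1911-05-31
> asunit v=-37 u_from=lb u_to=kg
= -1678291769/100000000
> carve p=/plostu_u
= ok
> jot p=/plostu_u/saflas c=prid
= created
> cull p=/plostu_u
= ToolError: not empty
> jot p=/bipit c=lodru
= created
> carve p=/plostu_u/trelako
= ok
> asunit v=-94 u_from=oz u_to=g
= -2131884139/800000
> shunt s=/bipit d=/za
= ok
> listout p=/
= [plostu_u/, za]


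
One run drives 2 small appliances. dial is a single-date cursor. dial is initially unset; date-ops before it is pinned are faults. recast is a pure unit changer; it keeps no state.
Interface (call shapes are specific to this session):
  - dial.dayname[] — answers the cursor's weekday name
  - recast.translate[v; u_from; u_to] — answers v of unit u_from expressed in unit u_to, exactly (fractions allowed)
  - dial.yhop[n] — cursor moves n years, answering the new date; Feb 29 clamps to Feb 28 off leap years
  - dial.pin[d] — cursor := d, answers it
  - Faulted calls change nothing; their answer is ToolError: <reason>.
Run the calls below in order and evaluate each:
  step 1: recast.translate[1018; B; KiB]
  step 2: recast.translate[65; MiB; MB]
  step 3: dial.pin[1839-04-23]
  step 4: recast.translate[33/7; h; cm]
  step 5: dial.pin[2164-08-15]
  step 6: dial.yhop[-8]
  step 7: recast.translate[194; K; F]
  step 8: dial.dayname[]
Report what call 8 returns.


·→ recast.translate(v=1018, u_from=B, u_to=KiB)
·← 509/512
·→ recast.translate(v=65, u_from=MiB, u_to=MB)
·← 212992/3125
·→ dial.pin(d=1839-04-23)
·← 1839-04-23
·→ recast.translate(v=33/7, u_from=h, u_to=cm)
·← ToolError: incompatible units
·→ dial.pin(d=2164-08-15)
·← 2164-08-15
·→ dial.yhop(n=-8)
·← 2156-08-15
·→ recast.translate(v=194, u_from=K, u_to=F)
·← -11047/100
·→ dial.dayname()
·← Sunday

Answer: Sunday


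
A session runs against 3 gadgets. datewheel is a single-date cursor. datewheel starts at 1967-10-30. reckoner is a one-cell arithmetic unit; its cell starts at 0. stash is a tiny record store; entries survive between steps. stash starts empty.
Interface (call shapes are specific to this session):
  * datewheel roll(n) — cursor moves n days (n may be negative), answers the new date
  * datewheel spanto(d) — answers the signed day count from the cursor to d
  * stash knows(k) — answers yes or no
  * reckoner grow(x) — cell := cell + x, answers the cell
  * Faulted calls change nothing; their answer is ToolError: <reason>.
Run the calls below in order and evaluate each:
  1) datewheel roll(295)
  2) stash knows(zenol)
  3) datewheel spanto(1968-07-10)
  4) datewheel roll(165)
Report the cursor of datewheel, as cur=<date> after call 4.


-> datewheel roll(295)
<- 1968-08-20
-> stash knows(zenol)
<- no
-> datewheel spanto(1968-07-10)
<- -41
-> datewheel roll(165)
<- 1969-02-01

Answer: cur=1969-02-01


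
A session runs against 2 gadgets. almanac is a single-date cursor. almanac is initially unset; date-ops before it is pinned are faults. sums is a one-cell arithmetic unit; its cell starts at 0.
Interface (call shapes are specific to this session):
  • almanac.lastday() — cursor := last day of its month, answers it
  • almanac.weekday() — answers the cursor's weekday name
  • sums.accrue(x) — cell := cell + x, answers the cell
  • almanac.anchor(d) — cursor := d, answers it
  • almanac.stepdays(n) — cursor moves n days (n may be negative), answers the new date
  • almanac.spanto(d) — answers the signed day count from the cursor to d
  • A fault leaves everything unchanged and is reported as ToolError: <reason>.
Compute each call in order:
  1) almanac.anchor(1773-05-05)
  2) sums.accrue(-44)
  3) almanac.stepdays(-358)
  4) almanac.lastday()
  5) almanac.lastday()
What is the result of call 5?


I call anchor using d=1773-05-05, giving 1773-05-05.
Calling accrue using x=-44: -44.
Using stepdays using n=-358, and get 1772-05-12.
I call lastday(), and see 1772-05-31.
Next I call lastday, yielding 1772-05-31.

Answer: 1772-05-31


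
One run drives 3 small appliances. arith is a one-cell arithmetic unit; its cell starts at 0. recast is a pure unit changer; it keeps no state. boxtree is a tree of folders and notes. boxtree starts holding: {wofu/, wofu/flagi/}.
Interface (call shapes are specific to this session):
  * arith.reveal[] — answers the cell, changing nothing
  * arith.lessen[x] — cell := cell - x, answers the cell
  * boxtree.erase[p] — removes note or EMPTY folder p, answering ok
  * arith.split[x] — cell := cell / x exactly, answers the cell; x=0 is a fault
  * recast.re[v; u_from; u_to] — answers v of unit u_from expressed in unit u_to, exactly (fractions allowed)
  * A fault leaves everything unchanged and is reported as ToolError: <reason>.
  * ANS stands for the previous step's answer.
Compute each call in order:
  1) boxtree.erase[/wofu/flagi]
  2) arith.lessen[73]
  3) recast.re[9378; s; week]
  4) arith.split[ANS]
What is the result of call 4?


-> boxtree.erase(p: /wofu/flagi)
<- ok
-> arith.lessen(x: 73)
<- -73
-> recast.re(v: 9378, u_from: s, u_to: week)
<- 521/33600
-> arith.split(x: ANS)
<- -2452800/521

Answer: -2452800/521


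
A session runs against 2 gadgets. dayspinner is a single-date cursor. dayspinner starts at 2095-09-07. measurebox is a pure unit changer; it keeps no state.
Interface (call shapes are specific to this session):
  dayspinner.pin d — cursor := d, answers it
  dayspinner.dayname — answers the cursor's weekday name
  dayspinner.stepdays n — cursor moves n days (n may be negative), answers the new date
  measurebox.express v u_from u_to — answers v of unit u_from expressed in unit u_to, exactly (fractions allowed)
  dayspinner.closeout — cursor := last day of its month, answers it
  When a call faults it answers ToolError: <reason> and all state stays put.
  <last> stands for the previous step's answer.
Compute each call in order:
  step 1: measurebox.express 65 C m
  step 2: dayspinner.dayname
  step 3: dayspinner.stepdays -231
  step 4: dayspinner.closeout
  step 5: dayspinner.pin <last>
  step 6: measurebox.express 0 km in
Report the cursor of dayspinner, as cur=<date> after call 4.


CALL measurebox.express[v=65; u_from=C; u_to=m]
RET  ToolError: incompatible units
CALL dayspinner.dayname[]
RET  Wednesday
CALL dayspinner.stepdays[n=-231]
RET  2095-01-19
CALL dayspinner.closeout[]
RET  2095-01-31
CALL dayspinner.pin[d=<last>]
RET  2095-01-31
CALL measurebox.express[v=0; u_from=km; u_to=in]
RET  0

Answer: cur=2095-01-31


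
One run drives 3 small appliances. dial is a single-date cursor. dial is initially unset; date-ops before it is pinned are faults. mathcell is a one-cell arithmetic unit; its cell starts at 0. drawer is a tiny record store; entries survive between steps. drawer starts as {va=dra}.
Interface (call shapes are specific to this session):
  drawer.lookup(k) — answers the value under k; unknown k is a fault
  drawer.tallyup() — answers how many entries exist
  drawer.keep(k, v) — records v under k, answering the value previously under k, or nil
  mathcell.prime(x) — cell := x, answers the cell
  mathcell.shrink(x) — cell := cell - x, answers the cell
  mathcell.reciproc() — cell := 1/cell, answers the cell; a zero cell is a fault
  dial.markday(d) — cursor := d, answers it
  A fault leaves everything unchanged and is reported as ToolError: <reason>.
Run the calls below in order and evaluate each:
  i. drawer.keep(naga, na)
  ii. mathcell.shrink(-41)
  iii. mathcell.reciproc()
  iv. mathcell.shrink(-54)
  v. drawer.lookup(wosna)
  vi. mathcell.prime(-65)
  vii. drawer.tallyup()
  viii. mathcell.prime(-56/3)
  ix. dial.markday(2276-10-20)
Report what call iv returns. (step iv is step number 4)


[in] keep k→naga v→na
  nil
[in] shrink x→-41
  41
[in] reciproc
  1/41
[in] shrink x→-54
  2215/41
[in] lookup k→wosna
  ToolError: no such key wosna
[in] prime x→-65
  -65
[in] tallyup
  2
[in] prime x→-56/3
  -56/3
[in] markday d→2276-10-20
  2276-10-20

Answer: 2215/41


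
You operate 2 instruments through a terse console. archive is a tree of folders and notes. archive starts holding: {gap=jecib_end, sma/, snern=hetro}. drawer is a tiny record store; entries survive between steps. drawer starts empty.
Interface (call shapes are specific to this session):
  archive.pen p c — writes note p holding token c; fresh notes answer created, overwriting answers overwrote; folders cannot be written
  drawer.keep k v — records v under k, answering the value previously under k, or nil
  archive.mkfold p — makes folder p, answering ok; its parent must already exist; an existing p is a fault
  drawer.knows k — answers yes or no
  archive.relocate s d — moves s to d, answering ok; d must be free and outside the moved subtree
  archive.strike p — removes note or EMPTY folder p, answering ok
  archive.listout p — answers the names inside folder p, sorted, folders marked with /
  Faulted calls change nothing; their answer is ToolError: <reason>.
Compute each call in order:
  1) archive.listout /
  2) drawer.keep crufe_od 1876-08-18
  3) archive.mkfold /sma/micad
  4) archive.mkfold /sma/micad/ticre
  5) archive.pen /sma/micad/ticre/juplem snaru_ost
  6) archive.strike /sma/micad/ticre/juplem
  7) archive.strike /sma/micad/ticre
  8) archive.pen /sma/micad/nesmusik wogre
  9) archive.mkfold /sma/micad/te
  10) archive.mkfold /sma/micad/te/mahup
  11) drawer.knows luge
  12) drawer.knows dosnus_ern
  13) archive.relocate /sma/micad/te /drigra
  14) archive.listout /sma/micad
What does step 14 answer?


Answer: [nesmusik]

Derivation:
Step: listout[p='/']
Result: [gap, sma/, snern]
Step: keep[k='crufe_od'; v='1876-08-18']
Result: nil
Step: mkfold[p='/sma/micad']
Result: ok
Step: mkfold[p='/sma/micad/ticre']
Result: ok
Step: pen[p='/sma/micad/ticre/juplem'; c='snaru_ost']
Result: created
Step: strike[p='/sma/micad/ticre/juplem']
Result: ok
Step: strike[p='/sma/micad/ticre']
Result: ok
Step: pen[p='/sma/micad/nesmusik'; c='wogre']
Result: created
Step: mkfold[p='/sma/micad/te']
Result: ok
Step: mkfold[p='/sma/micad/te/mahup']
Result: ok
Step: knows[k='luge']
Result: no
Step: knows[k='dosnus_ern']
Result: no
Step: relocate[s='/sma/micad/te'; d='/drigra']
Result: ok
Step: listout[p='/sma/micad']
Result: [nesmusik]


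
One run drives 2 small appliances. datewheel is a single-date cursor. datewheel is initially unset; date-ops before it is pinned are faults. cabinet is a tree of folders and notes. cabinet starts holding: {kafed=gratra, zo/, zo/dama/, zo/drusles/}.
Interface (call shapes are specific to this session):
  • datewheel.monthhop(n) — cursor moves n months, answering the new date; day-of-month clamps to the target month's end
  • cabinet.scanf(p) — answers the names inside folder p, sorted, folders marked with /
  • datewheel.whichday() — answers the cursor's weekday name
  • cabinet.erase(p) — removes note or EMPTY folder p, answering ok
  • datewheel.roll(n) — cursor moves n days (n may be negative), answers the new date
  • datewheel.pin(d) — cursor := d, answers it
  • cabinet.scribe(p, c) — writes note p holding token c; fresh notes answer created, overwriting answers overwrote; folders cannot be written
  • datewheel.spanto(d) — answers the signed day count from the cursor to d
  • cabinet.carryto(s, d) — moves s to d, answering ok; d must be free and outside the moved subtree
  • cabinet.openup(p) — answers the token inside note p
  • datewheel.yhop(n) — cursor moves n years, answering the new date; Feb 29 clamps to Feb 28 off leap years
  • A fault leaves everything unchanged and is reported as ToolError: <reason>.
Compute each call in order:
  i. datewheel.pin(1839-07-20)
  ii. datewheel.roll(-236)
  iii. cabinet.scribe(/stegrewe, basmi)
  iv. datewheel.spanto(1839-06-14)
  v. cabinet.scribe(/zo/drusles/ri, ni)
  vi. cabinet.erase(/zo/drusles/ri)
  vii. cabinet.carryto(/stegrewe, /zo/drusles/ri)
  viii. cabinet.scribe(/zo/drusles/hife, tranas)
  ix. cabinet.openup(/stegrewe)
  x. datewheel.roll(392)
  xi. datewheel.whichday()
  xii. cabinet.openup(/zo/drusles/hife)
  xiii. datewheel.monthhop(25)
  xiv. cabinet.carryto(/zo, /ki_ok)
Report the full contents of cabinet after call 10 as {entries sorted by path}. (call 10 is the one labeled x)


Answer: {kafed=gratra, zo/, zo/dama/, zo/drusles/, zo/drusles/hife=tranas, zo/drusles/ri=basmi}

Derivation:
$ pin d='1839-07-20'
  1839-07-20
$ roll n='-236'
  1838-11-26
$ scribe p='/stegrewe' c='basmi'
  created
$ spanto d='1839-06-14'
  200
$ scribe p='/zo/drusles/ri' c='ni'
  created
$ erase p='/zo/drusles/ri'
  ok
$ carryto s='/stegrewe' d='/zo/drusles/ri'
  ok
$ scribe p='/zo/drusles/hife' c='tranas'
  created
$ openup p='/stegrewe'
  ToolError: not found
$ roll n='392'
  1839-12-23
$ whichday
  Monday
$ openup p='/zo/drusles/hife'
  tranas
$ monthhop n='25'
  1842-01-23
$ carryto s='/zo' d='/ki_ok'
  ok


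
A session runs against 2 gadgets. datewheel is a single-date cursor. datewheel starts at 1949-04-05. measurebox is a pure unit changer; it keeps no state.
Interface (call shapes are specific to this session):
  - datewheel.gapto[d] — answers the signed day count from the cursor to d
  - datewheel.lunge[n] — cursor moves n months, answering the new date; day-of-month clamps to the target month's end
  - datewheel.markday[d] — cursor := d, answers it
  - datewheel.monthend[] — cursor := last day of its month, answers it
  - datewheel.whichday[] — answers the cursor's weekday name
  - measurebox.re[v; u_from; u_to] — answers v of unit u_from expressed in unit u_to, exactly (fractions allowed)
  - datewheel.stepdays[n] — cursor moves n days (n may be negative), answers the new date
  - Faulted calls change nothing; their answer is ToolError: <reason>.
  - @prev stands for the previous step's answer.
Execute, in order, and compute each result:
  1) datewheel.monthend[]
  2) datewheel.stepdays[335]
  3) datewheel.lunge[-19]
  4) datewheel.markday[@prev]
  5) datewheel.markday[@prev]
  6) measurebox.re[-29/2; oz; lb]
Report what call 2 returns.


# 1. datewheel.monthend() == 1949-04-30
# 2. datewheel.stepdays(n=335) == 1950-03-31
# 3. datewheel.lunge(n=-19) == 1948-08-31
# 4. datewheel.markday(d=@prev) == 1948-08-31
# 5. datewheel.markday(d=@prev) == 1948-08-31
# 6. measurebox.re(v=-29/2, u_from=oz, u_to=lb) == -29/32

Answer: 1950-03-31


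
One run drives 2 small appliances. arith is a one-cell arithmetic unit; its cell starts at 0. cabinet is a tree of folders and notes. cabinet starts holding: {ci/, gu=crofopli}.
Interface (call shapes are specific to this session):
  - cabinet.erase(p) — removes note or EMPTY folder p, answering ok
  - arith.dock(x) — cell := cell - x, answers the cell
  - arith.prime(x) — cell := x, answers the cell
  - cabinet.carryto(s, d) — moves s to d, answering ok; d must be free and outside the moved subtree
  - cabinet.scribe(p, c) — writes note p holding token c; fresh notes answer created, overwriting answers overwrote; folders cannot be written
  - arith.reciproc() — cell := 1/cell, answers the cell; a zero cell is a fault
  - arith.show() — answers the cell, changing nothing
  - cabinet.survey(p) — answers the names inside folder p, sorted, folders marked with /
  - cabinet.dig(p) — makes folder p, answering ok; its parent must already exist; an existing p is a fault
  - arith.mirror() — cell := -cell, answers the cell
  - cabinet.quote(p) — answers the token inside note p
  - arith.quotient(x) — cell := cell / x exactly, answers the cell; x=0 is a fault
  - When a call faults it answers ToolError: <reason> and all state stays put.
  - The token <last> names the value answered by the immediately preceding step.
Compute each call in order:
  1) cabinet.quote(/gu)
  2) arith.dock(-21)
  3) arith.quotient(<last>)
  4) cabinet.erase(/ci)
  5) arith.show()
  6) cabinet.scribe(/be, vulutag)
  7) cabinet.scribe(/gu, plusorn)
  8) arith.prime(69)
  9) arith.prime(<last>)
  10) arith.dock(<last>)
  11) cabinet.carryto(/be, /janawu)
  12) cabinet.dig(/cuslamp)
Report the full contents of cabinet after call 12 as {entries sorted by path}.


→ quote(p→/gu)
← crofopli
→ dock(x→-21)
← 21
→ quotient(x→<last>)
← 1
→ erase(p→/ci)
← ok
→ show()
← 1
→ scribe(p→/be, c→vulutag)
← created
→ scribe(p→/gu, c→plusorn)
← overwrote
→ prime(x→69)
← 69
→ prime(x→<last>)
← 69
→ dock(x→<last>)
← 0
→ carryto(s→/be, d→/janawu)
← ok
→ dig(p→/cuslamp)
← ok

Answer: {cuslamp/, gu=plusorn, janawu=vulutag}


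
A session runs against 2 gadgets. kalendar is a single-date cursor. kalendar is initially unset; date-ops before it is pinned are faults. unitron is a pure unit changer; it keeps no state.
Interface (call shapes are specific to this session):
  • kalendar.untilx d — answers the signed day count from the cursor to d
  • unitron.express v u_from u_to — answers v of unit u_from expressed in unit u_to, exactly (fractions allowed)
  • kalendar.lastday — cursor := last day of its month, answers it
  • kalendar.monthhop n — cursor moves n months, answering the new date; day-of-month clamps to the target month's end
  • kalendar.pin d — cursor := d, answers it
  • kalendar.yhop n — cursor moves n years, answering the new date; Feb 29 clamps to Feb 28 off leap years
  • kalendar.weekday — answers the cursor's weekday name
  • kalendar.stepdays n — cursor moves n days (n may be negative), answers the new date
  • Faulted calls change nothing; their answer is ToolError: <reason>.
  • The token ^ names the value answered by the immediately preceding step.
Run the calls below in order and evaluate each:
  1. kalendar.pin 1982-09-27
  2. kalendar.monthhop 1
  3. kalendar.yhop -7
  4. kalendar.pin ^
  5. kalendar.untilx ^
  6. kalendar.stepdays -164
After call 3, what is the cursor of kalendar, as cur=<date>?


Answer: cur=1975-10-27

Derivation:
>> pin(d: 1982-09-27)
<< 1982-09-27
>> monthhop(n: 1)
<< 1982-10-27
>> yhop(n: -7)
<< 1975-10-27
>> pin(d: ^)
<< 1975-10-27
>> untilx(d: ^)
<< 0
>> stepdays(n: -164)
<< 1975-05-16


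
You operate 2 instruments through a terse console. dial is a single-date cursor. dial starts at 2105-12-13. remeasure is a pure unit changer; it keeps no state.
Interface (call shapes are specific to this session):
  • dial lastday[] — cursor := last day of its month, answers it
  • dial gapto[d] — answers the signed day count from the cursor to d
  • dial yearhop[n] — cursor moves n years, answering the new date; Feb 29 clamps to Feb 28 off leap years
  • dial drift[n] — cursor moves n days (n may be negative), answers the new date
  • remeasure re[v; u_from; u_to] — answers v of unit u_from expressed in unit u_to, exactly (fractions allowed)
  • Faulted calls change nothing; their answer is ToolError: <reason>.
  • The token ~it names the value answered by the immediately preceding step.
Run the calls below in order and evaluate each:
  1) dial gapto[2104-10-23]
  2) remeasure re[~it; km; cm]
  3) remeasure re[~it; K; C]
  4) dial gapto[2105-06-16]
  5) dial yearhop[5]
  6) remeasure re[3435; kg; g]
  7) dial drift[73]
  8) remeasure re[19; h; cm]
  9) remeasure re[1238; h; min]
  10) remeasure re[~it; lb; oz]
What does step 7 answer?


// dial gapto(d='2104-10-23') -> -416
// remeasure re(v='~it', u_from='km', u_to='cm') -> -41600000
// remeasure re(v='~it', u_from='K', u_to='C') -> -832005463/20
// dial gapto(d='2105-06-16') -> -180
// dial yearhop(n='5') -> 2110-12-13
// remeasure re(v='3435', u_from='kg', u_to='g') -> 3435000
// dial drift(n='73') -> 2111-02-24
// remeasure re(v='19', u_from='h', u_to='cm') -> ToolError: incompatible units
// remeasure re(v='1238', u_from='h', u_to='min') -> 74280
// remeasure re(v='~it', u_from='lb', u_to='oz') -> 1188480

Answer: 2111-02-24


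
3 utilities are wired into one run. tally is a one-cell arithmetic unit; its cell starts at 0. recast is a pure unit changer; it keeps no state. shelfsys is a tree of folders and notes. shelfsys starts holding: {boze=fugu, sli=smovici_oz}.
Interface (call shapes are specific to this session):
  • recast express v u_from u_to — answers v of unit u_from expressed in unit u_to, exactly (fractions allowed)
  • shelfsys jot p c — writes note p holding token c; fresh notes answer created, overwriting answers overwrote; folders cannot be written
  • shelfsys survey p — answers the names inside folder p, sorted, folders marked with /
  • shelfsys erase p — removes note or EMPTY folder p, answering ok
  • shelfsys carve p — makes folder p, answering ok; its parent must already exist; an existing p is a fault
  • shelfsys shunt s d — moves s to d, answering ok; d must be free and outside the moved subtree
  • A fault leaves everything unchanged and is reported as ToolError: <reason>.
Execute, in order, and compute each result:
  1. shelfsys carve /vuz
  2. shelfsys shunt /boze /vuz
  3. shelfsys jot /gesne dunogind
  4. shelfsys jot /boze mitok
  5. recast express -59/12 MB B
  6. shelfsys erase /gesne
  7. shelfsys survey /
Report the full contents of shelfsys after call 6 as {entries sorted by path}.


// 1. shelfsys carve(p: /vuz) : ok
// 2. shelfsys shunt(s: /boze, d: /vuz) : ToolError: exists
// 3. shelfsys jot(p: /gesne, c: dunogind) : created
// 4. shelfsys jot(p: /boze, c: mitok) : overwrote
// 5. recast express(v: -59/12, u_from: MB, u_to: B) : -14750000/3
// 6. shelfsys erase(p: /gesne) : ok
// 7. shelfsys survey(p: /) : [boze, sli, vuz/]

Answer: {boze=mitok, sli=smovici_oz, vuz/}


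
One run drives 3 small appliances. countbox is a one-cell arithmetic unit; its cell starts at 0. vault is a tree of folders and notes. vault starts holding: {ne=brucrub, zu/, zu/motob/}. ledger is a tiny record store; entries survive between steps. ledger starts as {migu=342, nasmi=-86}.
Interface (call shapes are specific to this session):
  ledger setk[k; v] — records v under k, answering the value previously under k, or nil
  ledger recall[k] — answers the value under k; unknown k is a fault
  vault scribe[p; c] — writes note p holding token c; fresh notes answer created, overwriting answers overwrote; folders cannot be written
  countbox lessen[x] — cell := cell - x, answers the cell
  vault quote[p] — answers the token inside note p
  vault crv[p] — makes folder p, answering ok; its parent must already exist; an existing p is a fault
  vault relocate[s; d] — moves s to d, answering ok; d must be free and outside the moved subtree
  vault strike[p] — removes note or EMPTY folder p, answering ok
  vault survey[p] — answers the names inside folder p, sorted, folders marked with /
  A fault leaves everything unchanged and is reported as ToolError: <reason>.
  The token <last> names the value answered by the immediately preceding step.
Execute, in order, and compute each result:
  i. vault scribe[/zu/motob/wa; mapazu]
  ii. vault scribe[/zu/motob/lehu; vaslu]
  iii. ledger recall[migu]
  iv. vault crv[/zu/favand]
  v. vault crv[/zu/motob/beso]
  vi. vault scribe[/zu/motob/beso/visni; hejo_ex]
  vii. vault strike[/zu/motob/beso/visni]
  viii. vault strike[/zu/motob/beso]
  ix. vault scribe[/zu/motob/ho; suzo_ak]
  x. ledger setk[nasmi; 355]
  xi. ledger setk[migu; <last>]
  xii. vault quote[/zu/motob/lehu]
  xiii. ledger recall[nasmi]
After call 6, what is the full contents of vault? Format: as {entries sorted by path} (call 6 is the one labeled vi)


Invoking vault scribe passing p='/zu/motob/wa', c='mapazu', giving created.
I use vault scribe passing p='/zu/motob/lehu', c='vaslu', which returns created.
I try ledger recall passing k='migu', giving 342.
Now I run vault crv passing p='/zu/favand', and get ok.
Calling vault crv passing p='/zu/motob/beso', giving ok.
I try vault scribe passing p='/zu/motob/beso/visni', c='hejo_ex', → created.
Next I call vault strike passing p='/zu/motob/beso/visni', → ok.
Then vault strike passing p='/zu/motob/beso', and get ok.
I invoke vault scribe passing p='/zu/motob/ho', c='suzo_ak', → created.
Next I call ledger setk passing k='nasmi', v='355', and observe -86.
Then ledger setk passing k='migu', v='<last>', and observe 342.
Using vault quote passing p='/zu/motob/lehu', and observe vaslu.
Now I run ledger recall passing k='nasmi': 355.

Answer: {ne=brucrub, zu/, zu/favand/, zu/motob/, zu/motob/beso/, zu/motob/beso/visni=hejo_ex, zu/motob/lehu=vaslu, zu/motob/wa=mapazu}


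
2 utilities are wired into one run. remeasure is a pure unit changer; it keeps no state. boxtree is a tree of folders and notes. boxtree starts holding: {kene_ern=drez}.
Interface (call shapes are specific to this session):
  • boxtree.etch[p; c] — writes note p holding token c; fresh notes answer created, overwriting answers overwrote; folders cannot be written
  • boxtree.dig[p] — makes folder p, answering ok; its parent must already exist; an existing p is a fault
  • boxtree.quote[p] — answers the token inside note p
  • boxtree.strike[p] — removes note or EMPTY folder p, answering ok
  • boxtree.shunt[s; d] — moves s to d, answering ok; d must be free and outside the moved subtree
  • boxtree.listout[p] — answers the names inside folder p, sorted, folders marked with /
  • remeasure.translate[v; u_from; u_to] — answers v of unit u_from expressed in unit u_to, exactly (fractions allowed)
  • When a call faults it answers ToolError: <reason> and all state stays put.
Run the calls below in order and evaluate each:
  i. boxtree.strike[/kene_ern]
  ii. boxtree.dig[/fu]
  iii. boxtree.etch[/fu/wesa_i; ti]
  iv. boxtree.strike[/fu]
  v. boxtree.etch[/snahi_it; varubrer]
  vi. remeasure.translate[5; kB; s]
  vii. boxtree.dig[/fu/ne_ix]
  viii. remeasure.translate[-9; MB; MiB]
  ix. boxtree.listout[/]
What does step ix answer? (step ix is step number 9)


$ boxtree.strike /kene_ern
:: ok
$ boxtree.dig /fu
:: ok
$ boxtree.etch /fu/wesa_i ti
:: created
$ boxtree.strike /fu
:: ToolError: not empty
$ boxtree.etch /snahi_it varubrer
:: created
$ remeasure.translate 5 kB s
:: ToolError: incompatible units
$ boxtree.dig /fu/ne_ix
:: ok
$ remeasure.translate -9 MB MiB
:: -140625/16384
$ boxtree.listout /
:: [fu/, snahi_it]

Answer: [fu/, snahi_it]


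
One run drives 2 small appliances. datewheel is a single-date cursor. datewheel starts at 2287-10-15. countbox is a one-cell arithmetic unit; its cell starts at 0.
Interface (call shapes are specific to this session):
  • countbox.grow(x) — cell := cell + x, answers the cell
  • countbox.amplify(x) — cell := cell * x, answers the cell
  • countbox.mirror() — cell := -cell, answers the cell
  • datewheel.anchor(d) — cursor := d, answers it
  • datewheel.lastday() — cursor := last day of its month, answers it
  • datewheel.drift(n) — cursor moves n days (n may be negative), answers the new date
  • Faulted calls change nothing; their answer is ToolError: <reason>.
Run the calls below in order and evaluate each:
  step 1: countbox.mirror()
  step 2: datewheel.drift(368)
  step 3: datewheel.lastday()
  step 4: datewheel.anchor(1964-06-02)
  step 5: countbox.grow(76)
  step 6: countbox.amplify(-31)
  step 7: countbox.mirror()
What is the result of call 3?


→ mirror()
← 0
→ drift(n→368)
← 2288-10-17
→ lastday()
← 2288-10-31
→ anchor(d→1964-06-02)
← 1964-06-02
→ grow(x→76)
← 76
→ amplify(x→-31)
← -2356
→ mirror()
← 2356

Answer: 2288-10-31


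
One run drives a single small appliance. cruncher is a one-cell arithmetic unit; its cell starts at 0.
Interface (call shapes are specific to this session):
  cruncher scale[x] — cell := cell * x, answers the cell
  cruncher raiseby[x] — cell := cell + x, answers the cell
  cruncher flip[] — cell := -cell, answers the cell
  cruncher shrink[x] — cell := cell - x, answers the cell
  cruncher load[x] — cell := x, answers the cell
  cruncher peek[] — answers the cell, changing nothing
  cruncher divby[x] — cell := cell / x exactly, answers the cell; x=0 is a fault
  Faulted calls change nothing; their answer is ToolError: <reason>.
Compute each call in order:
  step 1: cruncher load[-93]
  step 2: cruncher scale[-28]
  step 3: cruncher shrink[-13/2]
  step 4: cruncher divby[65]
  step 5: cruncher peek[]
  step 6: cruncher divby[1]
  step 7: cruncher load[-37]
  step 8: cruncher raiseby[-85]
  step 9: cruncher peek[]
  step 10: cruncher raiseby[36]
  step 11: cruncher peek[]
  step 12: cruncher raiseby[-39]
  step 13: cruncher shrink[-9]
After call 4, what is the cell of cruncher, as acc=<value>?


>>> cruncher load x→-93
[out] -93
>>> cruncher scale x→-28
[out] 2604
>>> cruncher shrink x→-13/2
[out] 5221/2
>>> cruncher divby x→65
[out] 5221/130
>>> cruncher peek
[out] 5221/130
>>> cruncher divby x→1
[out] 5221/130
>>> cruncher load x→-37
[out] -37
>>> cruncher raiseby x→-85
[out] -122
>>> cruncher peek
[out] -122
>>> cruncher raiseby x→36
[out] -86
>>> cruncher peek
[out] -86
>>> cruncher raiseby x→-39
[out] -125
>>> cruncher shrink x→-9
[out] -116

Answer: acc=5221/130


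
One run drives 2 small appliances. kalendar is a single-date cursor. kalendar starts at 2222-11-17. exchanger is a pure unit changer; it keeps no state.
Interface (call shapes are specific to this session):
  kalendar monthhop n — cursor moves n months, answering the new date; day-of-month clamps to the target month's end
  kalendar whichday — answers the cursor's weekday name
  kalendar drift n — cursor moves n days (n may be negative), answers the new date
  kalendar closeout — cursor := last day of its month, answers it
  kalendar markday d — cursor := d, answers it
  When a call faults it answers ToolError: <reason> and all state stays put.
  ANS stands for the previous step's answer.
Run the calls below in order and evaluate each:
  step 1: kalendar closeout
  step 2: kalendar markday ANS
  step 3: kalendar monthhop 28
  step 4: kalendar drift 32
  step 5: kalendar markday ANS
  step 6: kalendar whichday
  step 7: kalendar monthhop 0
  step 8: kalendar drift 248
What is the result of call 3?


Using kalendar closeout, giving 2222-11-30.
I invoke kalendar markday using d=ANS, giving 2222-11-30.
I try kalendar monthhop using n=28: 2225-03-30.
Invoking kalendar drift using n=32, — result: 2225-05-01.
Then kalendar markday using d=ANS, and observe 2225-05-01.
I call kalendar whichday, — result: Sunday.
Using kalendar monthhop using n=0, and observe 2225-05-01.
Using kalendar drift using n=248, — result: 2226-01-04.

Answer: 2225-03-30


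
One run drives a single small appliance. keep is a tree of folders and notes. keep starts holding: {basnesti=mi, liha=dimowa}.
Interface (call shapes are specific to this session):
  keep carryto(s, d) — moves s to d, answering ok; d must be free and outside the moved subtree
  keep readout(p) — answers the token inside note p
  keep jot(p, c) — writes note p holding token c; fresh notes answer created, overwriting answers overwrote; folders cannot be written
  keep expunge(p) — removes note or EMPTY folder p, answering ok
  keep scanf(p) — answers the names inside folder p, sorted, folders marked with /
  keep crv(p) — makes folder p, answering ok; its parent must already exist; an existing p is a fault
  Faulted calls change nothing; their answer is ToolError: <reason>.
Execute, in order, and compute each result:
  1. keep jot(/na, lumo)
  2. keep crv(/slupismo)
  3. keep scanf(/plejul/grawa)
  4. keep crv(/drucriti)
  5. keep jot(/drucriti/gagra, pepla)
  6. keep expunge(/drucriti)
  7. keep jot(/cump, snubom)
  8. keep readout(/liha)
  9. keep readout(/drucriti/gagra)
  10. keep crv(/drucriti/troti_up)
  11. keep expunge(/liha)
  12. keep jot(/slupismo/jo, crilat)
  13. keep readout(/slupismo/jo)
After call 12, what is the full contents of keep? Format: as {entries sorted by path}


Answer: {basnesti=mi, cump=snubom, drucriti/, drucriti/gagra=pepla, drucriti/troti_up/, na=lumo, slupismo/, slupismo/jo=crilat}

Derivation:
// 1. keep jot(p=/na, c=lumo) == created
// 2. keep crv(p=/slupismo) == ok
// 3. keep scanf(p=/plejul/grawa) == ToolError: not found
// 4. keep crv(p=/drucriti) == ok
// 5. keep jot(p=/drucriti/gagra, c=pepla) == created
// 6. keep expunge(p=/drucriti) == ToolError: not empty
// 7. keep jot(p=/cump, c=snubom) == created
// 8. keep readout(p=/liha) == dimowa
// 9. keep readout(p=/drucriti/gagra) == pepla
// 10. keep crv(p=/drucriti/troti_up) == ok
// 11. keep expunge(p=/liha) == ok
// 12. keep jot(p=/slupismo/jo, c=crilat) == created
// 13. keep readout(p=/slupismo/jo) == crilat


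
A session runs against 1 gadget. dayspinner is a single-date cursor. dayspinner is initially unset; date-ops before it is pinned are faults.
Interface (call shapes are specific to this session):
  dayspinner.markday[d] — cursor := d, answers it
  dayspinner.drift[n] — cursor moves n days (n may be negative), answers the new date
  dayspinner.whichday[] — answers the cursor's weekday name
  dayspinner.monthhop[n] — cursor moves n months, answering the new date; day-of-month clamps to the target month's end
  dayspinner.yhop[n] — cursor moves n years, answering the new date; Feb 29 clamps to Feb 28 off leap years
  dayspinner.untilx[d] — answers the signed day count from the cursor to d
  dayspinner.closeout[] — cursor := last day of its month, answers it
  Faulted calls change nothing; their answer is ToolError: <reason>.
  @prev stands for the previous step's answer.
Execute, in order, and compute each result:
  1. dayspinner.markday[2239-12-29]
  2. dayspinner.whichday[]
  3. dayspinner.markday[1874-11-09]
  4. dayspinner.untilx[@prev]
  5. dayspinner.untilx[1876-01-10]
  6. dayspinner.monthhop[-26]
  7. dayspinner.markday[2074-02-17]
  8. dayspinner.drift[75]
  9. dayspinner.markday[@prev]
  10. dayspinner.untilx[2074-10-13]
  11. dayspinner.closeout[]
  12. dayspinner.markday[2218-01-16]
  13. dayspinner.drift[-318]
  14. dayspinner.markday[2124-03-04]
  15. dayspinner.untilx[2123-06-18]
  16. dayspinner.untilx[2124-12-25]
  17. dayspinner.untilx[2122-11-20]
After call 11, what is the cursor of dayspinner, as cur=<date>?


Answer: cur=2074-05-31

Derivation:
Then markday using d→2239-12-29, and observe 2239-12-29.
Calling whichday(), giving Sunday.
I use markday using d→1874-11-09, and observe 1874-11-09.
I use untilx using d→@prev: 0.
Then untilx using d→1876-01-10, which returns 427.
I use monthhop using n→-26, which returns 1872-09-09.
I try markday using d→2074-02-17, yielding 2074-02-17.
Next I call drift using n→75, and get 2074-05-03.
Invoking markday using d→@prev, — result: 2074-05-03.
I use untilx using d→2074-10-13, yielding 163.
I call closeout, and get 2074-05-31.
I invoke markday using d→2218-01-16, — result: 2218-01-16.
Calling drift using n→-318, and see 2217-03-04.
I use markday using d→2124-03-04, — result: 2124-03-04.
Next I call untilx using d→2123-06-18: -260.
I run untilx using d→2124-12-25, → 296.
I run untilx using d→2122-11-20, giving -470.
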